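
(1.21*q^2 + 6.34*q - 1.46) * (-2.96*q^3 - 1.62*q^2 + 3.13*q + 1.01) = -3.5816*q^5 - 20.7266*q^4 - 2.1619*q^3 + 23.4315*q^2 + 1.8336*q - 1.4746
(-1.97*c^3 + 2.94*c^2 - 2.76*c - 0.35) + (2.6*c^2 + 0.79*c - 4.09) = -1.97*c^3 + 5.54*c^2 - 1.97*c - 4.44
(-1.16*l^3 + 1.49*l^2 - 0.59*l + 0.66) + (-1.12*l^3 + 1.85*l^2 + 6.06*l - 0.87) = -2.28*l^3 + 3.34*l^2 + 5.47*l - 0.21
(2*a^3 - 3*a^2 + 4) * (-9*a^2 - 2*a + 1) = -18*a^5 + 23*a^4 + 8*a^3 - 39*a^2 - 8*a + 4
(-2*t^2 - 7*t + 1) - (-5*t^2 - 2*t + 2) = 3*t^2 - 5*t - 1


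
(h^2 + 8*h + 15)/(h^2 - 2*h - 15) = (h + 5)/(h - 5)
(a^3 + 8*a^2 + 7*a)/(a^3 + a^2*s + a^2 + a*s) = (a + 7)/(a + s)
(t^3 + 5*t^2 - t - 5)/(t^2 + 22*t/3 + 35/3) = 3*(t^2 - 1)/(3*t + 7)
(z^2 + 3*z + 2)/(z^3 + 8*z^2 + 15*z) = (z^2 + 3*z + 2)/(z*(z^2 + 8*z + 15))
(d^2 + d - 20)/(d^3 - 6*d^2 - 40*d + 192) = (d + 5)/(d^2 - 2*d - 48)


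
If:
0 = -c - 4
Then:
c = -4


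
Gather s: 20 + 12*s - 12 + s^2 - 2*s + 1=s^2 + 10*s + 9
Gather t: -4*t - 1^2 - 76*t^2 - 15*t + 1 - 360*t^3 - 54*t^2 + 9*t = -360*t^3 - 130*t^2 - 10*t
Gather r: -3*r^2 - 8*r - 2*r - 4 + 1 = -3*r^2 - 10*r - 3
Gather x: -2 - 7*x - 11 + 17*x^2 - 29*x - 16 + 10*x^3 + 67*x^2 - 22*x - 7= 10*x^3 + 84*x^2 - 58*x - 36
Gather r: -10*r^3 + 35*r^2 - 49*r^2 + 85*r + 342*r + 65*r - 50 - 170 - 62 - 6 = -10*r^3 - 14*r^2 + 492*r - 288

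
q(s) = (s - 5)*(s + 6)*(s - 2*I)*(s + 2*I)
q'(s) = (s - 5)*(s + 6)*(s - 2*I) + (s - 5)*(s + 6)*(s + 2*I) + (s - 5)*(s - 2*I)*(s + 2*I) + (s + 6)*(s - 2*I)*(s + 2*I) = 4*s^3 + 3*s^2 - 52*s + 4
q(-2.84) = -298.92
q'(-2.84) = 84.25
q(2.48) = -216.91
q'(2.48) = -45.50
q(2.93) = -232.63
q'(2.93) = -21.99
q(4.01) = -198.99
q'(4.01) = 101.65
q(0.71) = -129.65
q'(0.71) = -29.98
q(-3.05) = -315.90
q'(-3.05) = 77.02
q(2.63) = -223.28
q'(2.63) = -39.24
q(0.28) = -120.89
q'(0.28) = -10.24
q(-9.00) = 3570.00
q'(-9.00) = -2201.00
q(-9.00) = 3570.00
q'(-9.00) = -2201.00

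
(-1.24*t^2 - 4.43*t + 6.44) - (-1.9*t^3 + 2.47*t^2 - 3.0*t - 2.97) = 1.9*t^3 - 3.71*t^2 - 1.43*t + 9.41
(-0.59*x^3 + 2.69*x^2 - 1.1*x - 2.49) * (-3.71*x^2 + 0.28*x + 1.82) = 2.1889*x^5 - 10.1451*x^4 + 3.7604*x^3 + 13.8257*x^2 - 2.6992*x - 4.5318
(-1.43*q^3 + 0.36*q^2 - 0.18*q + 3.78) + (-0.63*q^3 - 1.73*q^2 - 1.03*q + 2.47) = -2.06*q^3 - 1.37*q^2 - 1.21*q + 6.25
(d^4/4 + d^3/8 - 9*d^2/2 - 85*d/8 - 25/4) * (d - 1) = d^5/4 - d^4/8 - 37*d^3/8 - 49*d^2/8 + 35*d/8 + 25/4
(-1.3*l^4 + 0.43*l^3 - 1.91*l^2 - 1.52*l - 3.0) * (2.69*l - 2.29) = -3.497*l^5 + 4.1337*l^4 - 6.1226*l^3 + 0.2851*l^2 - 4.5892*l + 6.87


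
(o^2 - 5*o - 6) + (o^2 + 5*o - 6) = 2*o^2 - 12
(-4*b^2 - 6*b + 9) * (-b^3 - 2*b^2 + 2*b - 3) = 4*b^5 + 14*b^4 - 5*b^3 - 18*b^2 + 36*b - 27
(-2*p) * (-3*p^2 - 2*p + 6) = 6*p^3 + 4*p^2 - 12*p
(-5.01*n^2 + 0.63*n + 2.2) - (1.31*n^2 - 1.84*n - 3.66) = -6.32*n^2 + 2.47*n + 5.86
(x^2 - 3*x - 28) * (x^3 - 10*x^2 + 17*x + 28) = x^5 - 13*x^4 + 19*x^3 + 257*x^2 - 560*x - 784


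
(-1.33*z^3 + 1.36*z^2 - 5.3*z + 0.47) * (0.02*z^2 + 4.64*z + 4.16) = -0.0266*z^5 - 6.144*z^4 + 0.6716*z^3 - 18.925*z^2 - 19.8672*z + 1.9552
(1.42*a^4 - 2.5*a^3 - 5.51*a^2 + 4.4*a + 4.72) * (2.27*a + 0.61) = 3.2234*a^5 - 4.8088*a^4 - 14.0327*a^3 + 6.6269*a^2 + 13.3984*a + 2.8792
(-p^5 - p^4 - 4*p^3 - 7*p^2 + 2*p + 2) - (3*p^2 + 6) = -p^5 - p^4 - 4*p^3 - 10*p^2 + 2*p - 4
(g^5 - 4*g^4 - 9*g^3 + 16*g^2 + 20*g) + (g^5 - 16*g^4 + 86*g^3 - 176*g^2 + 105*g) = 2*g^5 - 20*g^4 + 77*g^3 - 160*g^2 + 125*g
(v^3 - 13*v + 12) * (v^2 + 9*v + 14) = v^5 + 9*v^4 + v^3 - 105*v^2 - 74*v + 168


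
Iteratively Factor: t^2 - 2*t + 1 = (t - 1)*(t - 1)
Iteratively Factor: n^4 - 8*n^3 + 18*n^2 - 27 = (n + 1)*(n^3 - 9*n^2 + 27*n - 27) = (n - 3)*(n + 1)*(n^2 - 6*n + 9) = (n - 3)^2*(n + 1)*(n - 3)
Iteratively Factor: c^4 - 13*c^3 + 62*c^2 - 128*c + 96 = (c - 2)*(c^3 - 11*c^2 + 40*c - 48) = (c - 4)*(c - 2)*(c^2 - 7*c + 12) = (c - 4)*(c - 3)*(c - 2)*(c - 4)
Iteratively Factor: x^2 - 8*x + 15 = (x - 3)*(x - 5)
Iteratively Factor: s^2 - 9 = (s + 3)*(s - 3)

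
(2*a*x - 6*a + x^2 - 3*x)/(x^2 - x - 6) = (2*a + x)/(x + 2)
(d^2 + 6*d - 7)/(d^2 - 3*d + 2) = (d + 7)/(d - 2)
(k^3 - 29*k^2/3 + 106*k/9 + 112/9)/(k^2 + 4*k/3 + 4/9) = (3*k^2 - 31*k + 56)/(3*k + 2)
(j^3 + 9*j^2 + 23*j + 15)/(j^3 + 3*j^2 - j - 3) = (j + 5)/(j - 1)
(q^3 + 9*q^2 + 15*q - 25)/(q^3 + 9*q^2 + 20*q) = (q^2 + 4*q - 5)/(q*(q + 4))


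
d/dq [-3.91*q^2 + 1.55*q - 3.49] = 1.55 - 7.82*q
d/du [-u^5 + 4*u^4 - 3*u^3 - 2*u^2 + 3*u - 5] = -5*u^4 + 16*u^3 - 9*u^2 - 4*u + 3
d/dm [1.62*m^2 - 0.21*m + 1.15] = 3.24*m - 0.21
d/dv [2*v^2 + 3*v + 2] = 4*v + 3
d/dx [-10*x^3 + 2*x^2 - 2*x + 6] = -30*x^2 + 4*x - 2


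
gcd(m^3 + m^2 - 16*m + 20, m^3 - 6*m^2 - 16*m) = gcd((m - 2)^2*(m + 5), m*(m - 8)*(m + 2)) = 1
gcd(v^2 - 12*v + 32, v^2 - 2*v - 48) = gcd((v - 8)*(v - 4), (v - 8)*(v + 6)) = v - 8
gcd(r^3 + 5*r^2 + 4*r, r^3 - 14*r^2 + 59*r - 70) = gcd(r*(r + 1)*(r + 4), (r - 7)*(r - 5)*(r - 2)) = 1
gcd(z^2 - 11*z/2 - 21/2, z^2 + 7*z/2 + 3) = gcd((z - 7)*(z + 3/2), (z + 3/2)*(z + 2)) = z + 3/2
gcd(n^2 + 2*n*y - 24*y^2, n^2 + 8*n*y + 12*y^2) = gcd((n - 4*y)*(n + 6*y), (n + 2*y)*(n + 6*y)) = n + 6*y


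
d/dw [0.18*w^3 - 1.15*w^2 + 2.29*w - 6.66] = 0.54*w^2 - 2.3*w + 2.29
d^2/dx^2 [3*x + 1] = 0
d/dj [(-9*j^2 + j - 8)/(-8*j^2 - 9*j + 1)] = (89*j^2 - 146*j - 71)/(64*j^4 + 144*j^3 + 65*j^2 - 18*j + 1)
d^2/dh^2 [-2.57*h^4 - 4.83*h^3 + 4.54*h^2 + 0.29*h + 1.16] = -30.84*h^2 - 28.98*h + 9.08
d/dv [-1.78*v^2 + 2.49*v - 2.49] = 2.49 - 3.56*v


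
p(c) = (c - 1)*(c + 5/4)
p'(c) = 2*c + 1/4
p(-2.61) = 4.91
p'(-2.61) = -4.97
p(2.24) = 4.33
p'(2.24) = 4.73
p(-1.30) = 0.12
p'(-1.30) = -2.35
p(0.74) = -0.52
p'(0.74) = 1.73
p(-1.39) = 0.33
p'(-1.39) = -2.53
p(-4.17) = 15.10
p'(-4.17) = -8.09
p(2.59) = 6.11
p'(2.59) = 5.43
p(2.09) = 3.64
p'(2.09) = 4.43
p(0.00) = -1.25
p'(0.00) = 0.25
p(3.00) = 8.50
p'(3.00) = 6.25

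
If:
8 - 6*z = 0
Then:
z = 4/3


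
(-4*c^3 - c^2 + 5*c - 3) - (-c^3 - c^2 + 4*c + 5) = -3*c^3 + c - 8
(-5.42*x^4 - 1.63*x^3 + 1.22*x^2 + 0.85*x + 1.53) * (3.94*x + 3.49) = -21.3548*x^5 - 25.338*x^4 - 0.8819*x^3 + 7.6068*x^2 + 8.9947*x + 5.3397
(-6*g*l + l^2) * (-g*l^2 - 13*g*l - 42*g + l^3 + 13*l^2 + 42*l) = 6*g^2*l^3 + 78*g^2*l^2 + 252*g^2*l - 7*g*l^4 - 91*g*l^3 - 294*g*l^2 + l^5 + 13*l^4 + 42*l^3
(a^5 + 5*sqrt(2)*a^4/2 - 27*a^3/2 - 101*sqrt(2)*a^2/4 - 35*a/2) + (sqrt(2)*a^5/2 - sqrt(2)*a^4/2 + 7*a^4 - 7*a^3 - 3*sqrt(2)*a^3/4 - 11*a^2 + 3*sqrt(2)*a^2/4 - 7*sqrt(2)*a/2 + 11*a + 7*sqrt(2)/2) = sqrt(2)*a^5/2 + a^5 + 2*sqrt(2)*a^4 + 7*a^4 - 41*a^3/2 - 3*sqrt(2)*a^3/4 - 49*sqrt(2)*a^2/2 - 11*a^2 - 13*a/2 - 7*sqrt(2)*a/2 + 7*sqrt(2)/2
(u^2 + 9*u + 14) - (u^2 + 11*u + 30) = -2*u - 16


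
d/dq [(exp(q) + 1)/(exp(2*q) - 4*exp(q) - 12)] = (-2*(exp(q) - 2)*(exp(q) + 1) + exp(2*q) - 4*exp(q) - 12)*exp(q)/(-exp(2*q) + 4*exp(q) + 12)^2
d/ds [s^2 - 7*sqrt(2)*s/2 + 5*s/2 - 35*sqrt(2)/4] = 2*s - 7*sqrt(2)/2 + 5/2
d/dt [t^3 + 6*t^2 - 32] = 3*t*(t + 4)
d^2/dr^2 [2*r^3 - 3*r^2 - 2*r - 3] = 12*r - 6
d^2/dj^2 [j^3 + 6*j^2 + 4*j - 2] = 6*j + 12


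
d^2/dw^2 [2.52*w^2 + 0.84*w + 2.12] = 5.04000000000000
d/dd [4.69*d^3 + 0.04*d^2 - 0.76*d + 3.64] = 14.07*d^2 + 0.08*d - 0.76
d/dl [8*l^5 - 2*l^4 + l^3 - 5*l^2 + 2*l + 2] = 40*l^4 - 8*l^3 + 3*l^2 - 10*l + 2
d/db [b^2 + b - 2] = 2*b + 1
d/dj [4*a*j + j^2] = 4*a + 2*j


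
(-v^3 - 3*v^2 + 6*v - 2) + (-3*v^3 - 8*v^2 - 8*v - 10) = -4*v^3 - 11*v^2 - 2*v - 12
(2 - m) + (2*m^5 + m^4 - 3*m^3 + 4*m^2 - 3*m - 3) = 2*m^5 + m^4 - 3*m^3 + 4*m^2 - 4*m - 1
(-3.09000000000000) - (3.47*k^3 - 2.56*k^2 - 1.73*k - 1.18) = -3.47*k^3 + 2.56*k^2 + 1.73*k - 1.91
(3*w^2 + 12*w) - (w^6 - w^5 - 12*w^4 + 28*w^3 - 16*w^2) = -w^6 + w^5 + 12*w^4 - 28*w^3 + 19*w^2 + 12*w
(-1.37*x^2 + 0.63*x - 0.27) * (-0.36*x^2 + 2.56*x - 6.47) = 0.4932*x^4 - 3.734*x^3 + 10.5739*x^2 - 4.7673*x + 1.7469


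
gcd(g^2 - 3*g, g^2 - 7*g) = g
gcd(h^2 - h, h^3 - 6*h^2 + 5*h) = h^2 - h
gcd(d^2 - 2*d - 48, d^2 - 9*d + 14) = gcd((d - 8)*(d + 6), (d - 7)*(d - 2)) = 1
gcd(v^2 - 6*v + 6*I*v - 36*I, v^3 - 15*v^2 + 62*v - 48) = v - 6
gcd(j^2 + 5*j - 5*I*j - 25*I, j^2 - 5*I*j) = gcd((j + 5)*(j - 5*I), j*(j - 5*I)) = j - 5*I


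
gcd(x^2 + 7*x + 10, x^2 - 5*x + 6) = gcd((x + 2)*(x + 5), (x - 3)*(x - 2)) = 1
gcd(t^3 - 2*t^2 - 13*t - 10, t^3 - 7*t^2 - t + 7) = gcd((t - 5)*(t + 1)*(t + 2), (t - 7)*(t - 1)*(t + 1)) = t + 1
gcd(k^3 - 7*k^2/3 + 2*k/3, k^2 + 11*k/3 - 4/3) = k - 1/3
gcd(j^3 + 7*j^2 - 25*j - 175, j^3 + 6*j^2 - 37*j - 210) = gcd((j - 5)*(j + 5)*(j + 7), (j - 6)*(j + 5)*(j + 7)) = j^2 + 12*j + 35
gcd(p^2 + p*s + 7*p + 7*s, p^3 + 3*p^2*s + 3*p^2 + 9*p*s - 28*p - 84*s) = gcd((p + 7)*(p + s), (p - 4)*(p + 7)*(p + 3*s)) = p + 7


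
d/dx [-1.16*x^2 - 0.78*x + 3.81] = -2.32*x - 0.78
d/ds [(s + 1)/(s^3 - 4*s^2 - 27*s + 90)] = (s^3 - 4*s^2 - 27*s + (s + 1)*(-3*s^2 + 8*s + 27) + 90)/(s^3 - 4*s^2 - 27*s + 90)^2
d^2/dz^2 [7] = 0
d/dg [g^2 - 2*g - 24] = 2*g - 2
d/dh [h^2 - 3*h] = 2*h - 3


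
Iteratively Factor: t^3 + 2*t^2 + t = (t)*(t^2 + 2*t + 1) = t*(t + 1)*(t + 1)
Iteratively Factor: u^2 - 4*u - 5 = (u - 5)*(u + 1)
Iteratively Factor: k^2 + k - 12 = (k - 3)*(k + 4)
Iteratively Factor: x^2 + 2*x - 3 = (x + 3)*(x - 1)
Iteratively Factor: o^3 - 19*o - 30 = (o + 3)*(o^2 - 3*o - 10) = (o - 5)*(o + 3)*(o + 2)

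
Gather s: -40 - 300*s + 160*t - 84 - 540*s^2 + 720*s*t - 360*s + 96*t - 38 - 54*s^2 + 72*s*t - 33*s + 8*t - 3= -594*s^2 + s*(792*t - 693) + 264*t - 165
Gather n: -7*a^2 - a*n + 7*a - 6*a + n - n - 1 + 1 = -7*a^2 - a*n + a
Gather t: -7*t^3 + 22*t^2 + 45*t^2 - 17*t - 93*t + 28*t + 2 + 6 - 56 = -7*t^3 + 67*t^2 - 82*t - 48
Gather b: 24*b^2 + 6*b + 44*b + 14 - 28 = 24*b^2 + 50*b - 14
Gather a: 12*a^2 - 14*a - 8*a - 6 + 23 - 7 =12*a^2 - 22*a + 10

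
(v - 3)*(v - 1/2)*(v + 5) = v^3 + 3*v^2/2 - 16*v + 15/2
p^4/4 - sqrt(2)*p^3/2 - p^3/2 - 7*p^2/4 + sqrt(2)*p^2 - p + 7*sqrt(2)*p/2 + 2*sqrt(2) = (p/2 + 1/2)^2*(p - 4)*(p - 2*sqrt(2))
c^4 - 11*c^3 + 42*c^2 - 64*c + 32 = (c - 4)^2*(c - 2)*(c - 1)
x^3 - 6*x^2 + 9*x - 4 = (x - 4)*(x - 1)^2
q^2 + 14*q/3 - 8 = (q - 4/3)*(q + 6)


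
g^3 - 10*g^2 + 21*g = g*(g - 7)*(g - 3)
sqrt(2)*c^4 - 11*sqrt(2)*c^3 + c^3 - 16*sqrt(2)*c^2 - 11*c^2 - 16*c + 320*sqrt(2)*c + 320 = (c - 8)^2*(c + 5)*(sqrt(2)*c + 1)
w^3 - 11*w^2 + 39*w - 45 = (w - 5)*(w - 3)^2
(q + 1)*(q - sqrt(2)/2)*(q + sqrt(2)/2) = q^3 + q^2 - q/2 - 1/2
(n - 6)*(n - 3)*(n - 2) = n^3 - 11*n^2 + 36*n - 36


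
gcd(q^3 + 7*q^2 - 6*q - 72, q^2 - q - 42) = q + 6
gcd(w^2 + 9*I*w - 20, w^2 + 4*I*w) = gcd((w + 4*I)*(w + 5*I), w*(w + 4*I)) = w + 4*I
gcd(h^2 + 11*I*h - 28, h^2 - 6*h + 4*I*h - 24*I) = h + 4*I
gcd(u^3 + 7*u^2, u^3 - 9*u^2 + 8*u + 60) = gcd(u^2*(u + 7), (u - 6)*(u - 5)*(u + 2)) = 1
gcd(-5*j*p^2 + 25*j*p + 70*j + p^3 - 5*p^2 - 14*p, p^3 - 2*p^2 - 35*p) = p - 7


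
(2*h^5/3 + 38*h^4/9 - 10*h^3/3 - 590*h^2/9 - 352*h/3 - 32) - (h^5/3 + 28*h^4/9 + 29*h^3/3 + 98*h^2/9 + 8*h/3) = h^5/3 + 10*h^4/9 - 13*h^3 - 688*h^2/9 - 120*h - 32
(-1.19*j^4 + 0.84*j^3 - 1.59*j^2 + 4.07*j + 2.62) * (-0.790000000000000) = 0.9401*j^4 - 0.6636*j^3 + 1.2561*j^2 - 3.2153*j - 2.0698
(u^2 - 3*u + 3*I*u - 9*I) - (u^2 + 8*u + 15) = -11*u + 3*I*u - 15 - 9*I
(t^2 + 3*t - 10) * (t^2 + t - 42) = t^4 + 4*t^3 - 49*t^2 - 136*t + 420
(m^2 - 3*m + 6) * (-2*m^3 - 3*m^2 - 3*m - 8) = -2*m^5 + 3*m^4 - 6*m^3 - 17*m^2 + 6*m - 48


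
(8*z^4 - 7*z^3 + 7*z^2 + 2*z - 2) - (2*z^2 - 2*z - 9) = 8*z^4 - 7*z^3 + 5*z^2 + 4*z + 7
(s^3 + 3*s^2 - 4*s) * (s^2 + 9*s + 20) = s^5 + 12*s^4 + 43*s^3 + 24*s^2 - 80*s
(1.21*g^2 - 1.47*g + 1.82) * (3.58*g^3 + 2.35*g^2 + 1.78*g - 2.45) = 4.3318*g^5 - 2.4191*g^4 + 5.2149*g^3 - 1.3041*g^2 + 6.8411*g - 4.459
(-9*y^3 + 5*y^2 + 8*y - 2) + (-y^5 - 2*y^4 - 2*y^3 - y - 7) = -y^5 - 2*y^4 - 11*y^3 + 5*y^2 + 7*y - 9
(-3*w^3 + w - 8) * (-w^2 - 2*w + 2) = 3*w^5 + 6*w^4 - 7*w^3 + 6*w^2 + 18*w - 16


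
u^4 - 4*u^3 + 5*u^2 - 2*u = u*(u - 2)*(u - 1)^2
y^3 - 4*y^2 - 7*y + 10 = (y - 5)*(y - 1)*(y + 2)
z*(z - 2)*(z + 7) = z^3 + 5*z^2 - 14*z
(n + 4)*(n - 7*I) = n^2 + 4*n - 7*I*n - 28*I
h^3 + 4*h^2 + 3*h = h*(h + 1)*(h + 3)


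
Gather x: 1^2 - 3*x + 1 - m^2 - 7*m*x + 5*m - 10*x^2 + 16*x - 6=-m^2 + 5*m - 10*x^2 + x*(13 - 7*m) - 4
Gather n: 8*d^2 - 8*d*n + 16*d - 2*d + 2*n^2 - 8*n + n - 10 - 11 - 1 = 8*d^2 + 14*d + 2*n^2 + n*(-8*d - 7) - 22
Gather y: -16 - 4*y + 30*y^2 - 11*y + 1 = 30*y^2 - 15*y - 15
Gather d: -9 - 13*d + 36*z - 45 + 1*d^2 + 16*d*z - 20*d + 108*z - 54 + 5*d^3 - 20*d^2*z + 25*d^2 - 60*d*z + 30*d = 5*d^3 + d^2*(26 - 20*z) + d*(-44*z - 3) + 144*z - 108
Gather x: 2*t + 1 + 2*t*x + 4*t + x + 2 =6*t + x*(2*t + 1) + 3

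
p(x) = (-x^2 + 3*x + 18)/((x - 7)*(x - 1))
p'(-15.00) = 0.02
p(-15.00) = -0.72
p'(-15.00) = 0.02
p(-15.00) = -0.72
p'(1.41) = 19.88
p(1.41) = -8.83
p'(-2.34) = 0.32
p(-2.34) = 0.18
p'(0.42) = 9.95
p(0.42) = 5.00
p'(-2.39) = 0.31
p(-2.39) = 0.16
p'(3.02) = 0.92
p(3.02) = -2.23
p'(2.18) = 2.47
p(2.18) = -3.48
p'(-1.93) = 0.41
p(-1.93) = 0.32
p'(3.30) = 0.75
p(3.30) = -2.00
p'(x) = (3 - 2*x)/((x - 7)*(x - 1)) - (-x^2 + 3*x + 18)/((x - 7)*(x - 1)^2) - (-x^2 + 3*x + 18)/((x - 7)^2*(x - 1))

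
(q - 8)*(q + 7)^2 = q^3 + 6*q^2 - 63*q - 392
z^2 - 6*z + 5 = (z - 5)*(z - 1)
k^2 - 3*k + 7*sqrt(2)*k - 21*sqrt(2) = (k - 3)*(k + 7*sqrt(2))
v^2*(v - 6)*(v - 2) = v^4 - 8*v^3 + 12*v^2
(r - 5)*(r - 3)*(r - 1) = r^3 - 9*r^2 + 23*r - 15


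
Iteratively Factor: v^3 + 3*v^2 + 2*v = (v)*(v^2 + 3*v + 2) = v*(v + 2)*(v + 1)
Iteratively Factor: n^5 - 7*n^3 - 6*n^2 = (n - 3)*(n^4 + 3*n^3 + 2*n^2) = (n - 3)*(n + 2)*(n^3 + n^2) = (n - 3)*(n + 1)*(n + 2)*(n^2) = n*(n - 3)*(n + 1)*(n + 2)*(n)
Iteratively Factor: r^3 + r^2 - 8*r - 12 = (r + 2)*(r^2 - r - 6) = (r + 2)^2*(r - 3)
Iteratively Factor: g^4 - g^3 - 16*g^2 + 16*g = (g - 4)*(g^3 + 3*g^2 - 4*g) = (g - 4)*(g + 4)*(g^2 - g) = g*(g - 4)*(g + 4)*(g - 1)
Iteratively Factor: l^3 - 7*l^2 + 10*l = (l - 5)*(l^2 - 2*l) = (l - 5)*(l - 2)*(l)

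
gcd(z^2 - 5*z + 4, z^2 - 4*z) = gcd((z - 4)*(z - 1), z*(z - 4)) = z - 4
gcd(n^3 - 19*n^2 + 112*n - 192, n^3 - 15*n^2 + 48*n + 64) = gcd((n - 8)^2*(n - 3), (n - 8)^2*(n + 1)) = n^2 - 16*n + 64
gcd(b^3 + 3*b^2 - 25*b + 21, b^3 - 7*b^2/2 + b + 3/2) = b^2 - 4*b + 3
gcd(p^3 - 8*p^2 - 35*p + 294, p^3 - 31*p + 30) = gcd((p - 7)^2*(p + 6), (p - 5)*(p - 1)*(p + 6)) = p + 6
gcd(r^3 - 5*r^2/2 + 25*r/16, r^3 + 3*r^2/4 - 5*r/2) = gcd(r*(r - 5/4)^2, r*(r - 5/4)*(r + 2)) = r^2 - 5*r/4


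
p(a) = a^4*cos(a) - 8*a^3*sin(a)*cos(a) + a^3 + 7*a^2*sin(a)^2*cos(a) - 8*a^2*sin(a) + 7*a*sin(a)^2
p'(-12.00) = -12597.48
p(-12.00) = 21632.09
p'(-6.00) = -10.99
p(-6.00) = 1427.12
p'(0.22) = -0.01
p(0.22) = -0.00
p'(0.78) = -2.36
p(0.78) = -0.39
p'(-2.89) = 276.67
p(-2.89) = -33.27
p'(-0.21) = -0.01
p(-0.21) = 0.00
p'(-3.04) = 397.85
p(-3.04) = -83.77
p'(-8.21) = 1701.89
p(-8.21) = -380.20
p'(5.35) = 1713.99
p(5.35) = 1511.94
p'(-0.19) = -0.01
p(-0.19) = 0.00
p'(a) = -a^4*sin(a) + 8*a^3*sin(a)^2 - 8*a^3*cos(a)^2 + 4*a^3*cos(a) - 7*a^2*sin(a)^3 + 14*a^2*sin(a)*cos(a)^2 - 24*a^2*sin(a)*cos(a) - 8*a^2*cos(a) + 3*a^2 + 14*a*sin(a)^2*cos(a) + 14*a*sin(a)*cos(a) - 16*a*sin(a) + 7*sin(a)^2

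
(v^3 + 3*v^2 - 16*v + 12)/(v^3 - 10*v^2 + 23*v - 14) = (v + 6)/(v - 7)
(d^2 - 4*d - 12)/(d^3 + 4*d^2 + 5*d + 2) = (d - 6)/(d^2 + 2*d + 1)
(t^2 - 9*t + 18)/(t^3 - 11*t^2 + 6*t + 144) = (t - 3)/(t^2 - 5*t - 24)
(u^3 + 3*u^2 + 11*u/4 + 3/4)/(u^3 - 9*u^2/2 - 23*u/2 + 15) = (4*u^3 + 12*u^2 + 11*u + 3)/(2*(2*u^3 - 9*u^2 - 23*u + 30))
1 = 1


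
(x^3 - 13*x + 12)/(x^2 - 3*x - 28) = (x^2 - 4*x + 3)/(x - 7)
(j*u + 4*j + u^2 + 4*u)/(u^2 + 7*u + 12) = (j + u)/(u + 3)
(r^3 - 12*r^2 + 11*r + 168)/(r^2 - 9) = (r^2 - 15*r + 56)/(r - 3)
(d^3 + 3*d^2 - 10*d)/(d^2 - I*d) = (d^2 + 3*d - 10)/(d - I)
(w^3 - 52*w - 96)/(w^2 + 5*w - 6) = (w^2 - 6*w - 16)/(w - 1)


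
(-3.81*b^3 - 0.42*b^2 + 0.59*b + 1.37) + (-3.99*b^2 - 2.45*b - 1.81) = -3.81*b^3 - 4.41*b^2 - 1.86*b - 0.44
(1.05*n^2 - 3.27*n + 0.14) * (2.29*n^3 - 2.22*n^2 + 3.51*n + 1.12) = 2.4045*n^5 - 9.8193*n^4 + 11.2655*n^3 - 10.6125*n^2 - 3.171*n + 0.1568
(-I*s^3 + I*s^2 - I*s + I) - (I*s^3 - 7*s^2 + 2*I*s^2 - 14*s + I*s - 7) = -2*I*s^3 + 7*s^2 - I*s^2 + 14*s - 2*I*s + 7 + I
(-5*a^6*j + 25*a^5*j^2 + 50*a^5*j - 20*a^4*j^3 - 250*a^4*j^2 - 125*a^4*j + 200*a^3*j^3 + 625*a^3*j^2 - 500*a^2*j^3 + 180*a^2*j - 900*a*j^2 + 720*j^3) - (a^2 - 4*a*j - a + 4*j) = -5*a^6*j + 25*a^5*j^2 + 50*a^5*j - 20*a^4*j^3 - 250*a^4*j^2 - 125*a^4*j + 200*a^3*j^3 + 625*a^3*j^2 - 500*a^2*j^3 + 180*a^2*j - a^2 - 900*a*j^2 + 4*a*j + a + 720*j^3 - 4*j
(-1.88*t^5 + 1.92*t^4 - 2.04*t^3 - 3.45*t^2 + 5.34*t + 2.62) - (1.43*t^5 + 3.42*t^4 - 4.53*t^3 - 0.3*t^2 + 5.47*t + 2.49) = -3.31*t^5 - 1.5*t^4 + 2.49*t^3 - 3.15*t^2 - 0.13*t + 0.13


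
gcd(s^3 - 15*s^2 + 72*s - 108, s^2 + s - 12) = s - 3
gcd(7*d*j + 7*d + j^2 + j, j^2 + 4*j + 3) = j + 1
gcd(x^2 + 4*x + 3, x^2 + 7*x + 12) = x + 3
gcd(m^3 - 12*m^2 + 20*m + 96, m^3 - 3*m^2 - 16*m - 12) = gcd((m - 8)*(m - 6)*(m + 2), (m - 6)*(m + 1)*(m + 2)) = m^2 - 4*m - 12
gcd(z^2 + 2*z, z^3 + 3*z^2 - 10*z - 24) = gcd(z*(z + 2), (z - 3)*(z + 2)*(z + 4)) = z + 2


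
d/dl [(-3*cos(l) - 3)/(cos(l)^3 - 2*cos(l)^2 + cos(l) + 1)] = 3*(5*cos(l) - cos(2*l) - cos(3*l) - 1)*sin(l)/(2*(cos(l)^3 - 2*cos(l)^2 + cos(l) + 1)^2)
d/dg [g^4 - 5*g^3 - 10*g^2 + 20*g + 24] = 4*g^3 - 15*g^2 - 20*g + 20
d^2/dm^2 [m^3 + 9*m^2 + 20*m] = 6*m + 18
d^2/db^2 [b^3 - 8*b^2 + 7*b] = 6*b - 16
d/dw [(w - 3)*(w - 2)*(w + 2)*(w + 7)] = 4*w^3 + 12*w^2 - 50*w - 16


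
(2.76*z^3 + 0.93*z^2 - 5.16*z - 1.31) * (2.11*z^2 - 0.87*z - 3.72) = 5.8236*z^5 - 0.4389*z^4 - 21.9639*z^3 - 1.7345*z^2 + 20.3349*z + 4.8732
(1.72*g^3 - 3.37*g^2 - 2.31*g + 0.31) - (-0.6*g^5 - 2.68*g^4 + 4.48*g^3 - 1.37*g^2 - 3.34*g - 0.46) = 0.6*g^5 + 2.68*g^4 - 2.76*g^3 - 2.0*g^2 + 1.03*g + 0.77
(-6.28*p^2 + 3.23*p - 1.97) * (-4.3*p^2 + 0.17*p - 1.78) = 27.004*p^4 - 14.9566*p^3 + 20.1985*p^2 - 6.0843*p + 3.5066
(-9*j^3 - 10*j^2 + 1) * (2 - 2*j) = 18*j^4 + 2*j^3 - 20*j^2 - 2*j + 2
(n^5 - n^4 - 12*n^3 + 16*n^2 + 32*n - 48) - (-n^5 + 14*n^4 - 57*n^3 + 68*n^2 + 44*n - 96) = 2*n^5 - 15*n^4 + 45*n^3 - 52*n^2 - 12*n + 48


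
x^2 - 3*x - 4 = (x - 4)*(x + 1)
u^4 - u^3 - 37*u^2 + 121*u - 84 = (u - 4)*(u - 3)*(u - 1)*(u + 7)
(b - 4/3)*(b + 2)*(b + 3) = b^3 + 11*b^2/3 - 2*b/3 - 8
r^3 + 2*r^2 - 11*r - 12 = (r - 3)*(r + 1)*(r + 4)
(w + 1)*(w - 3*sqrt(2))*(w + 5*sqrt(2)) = w^3 + w^2 + 2*sqrt(2)*w^2 - 30*w + 2*sqrt(2)*w - 30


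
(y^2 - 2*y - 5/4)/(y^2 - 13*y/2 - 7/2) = (y - 5/2)/(y - 7)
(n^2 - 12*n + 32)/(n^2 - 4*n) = (n - 8)/n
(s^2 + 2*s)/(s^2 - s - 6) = s/(s - 3)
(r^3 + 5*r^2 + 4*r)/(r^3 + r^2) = (r + 4)/r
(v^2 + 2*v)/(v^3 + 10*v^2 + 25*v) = (v + 2)/(v^2 + 10*v + 25)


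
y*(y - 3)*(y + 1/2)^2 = y^4 - 2*y^3 - 11*y^2/4 - 3*y/4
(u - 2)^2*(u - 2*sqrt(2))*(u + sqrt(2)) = u^4 - 4*u^3 - sqrt(2)*u^3 + 4*sqrt(2)*u^2 - 4*sqrt(2)*u + 16*u - 16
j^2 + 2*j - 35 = (j - 5)*(j + 7)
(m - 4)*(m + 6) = m^2 + 2*m - 24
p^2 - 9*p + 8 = (p - 8)*(p - 1)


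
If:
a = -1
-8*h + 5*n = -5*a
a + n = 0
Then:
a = -1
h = 0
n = 1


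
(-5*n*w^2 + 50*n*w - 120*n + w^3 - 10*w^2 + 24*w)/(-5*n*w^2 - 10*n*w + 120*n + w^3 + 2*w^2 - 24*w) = (w - 6)/(w + 6)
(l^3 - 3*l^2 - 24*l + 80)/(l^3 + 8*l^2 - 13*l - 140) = (l - 4)/(l + 7)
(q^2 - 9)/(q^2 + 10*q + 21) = (q - 3)/(q + 7)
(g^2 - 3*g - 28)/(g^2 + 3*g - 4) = (g - 7)/(g - 1)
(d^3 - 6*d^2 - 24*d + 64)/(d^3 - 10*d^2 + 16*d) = (d + 4)/d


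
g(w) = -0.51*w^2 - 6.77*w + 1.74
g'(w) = -1.02*w - 6.77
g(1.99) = -13.75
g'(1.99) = -8.80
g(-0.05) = 2.08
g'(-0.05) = -6.72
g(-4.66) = 22.21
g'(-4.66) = -2.02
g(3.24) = -25.55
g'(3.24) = -10.07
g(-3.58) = 19.44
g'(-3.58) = -3.12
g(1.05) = -5.93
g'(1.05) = -7.84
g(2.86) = -21.79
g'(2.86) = -9.69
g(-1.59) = 11.21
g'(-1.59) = -5.15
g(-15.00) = -11.46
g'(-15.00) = 8.53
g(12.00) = -152.94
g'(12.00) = -19.01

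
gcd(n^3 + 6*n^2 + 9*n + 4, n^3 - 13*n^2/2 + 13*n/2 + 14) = n + 1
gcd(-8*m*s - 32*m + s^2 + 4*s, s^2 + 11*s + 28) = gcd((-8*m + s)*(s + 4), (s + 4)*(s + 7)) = s + 4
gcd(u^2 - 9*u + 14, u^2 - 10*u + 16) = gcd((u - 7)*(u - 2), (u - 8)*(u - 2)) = u - 2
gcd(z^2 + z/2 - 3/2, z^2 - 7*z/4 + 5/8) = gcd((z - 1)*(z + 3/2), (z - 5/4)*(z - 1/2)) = 1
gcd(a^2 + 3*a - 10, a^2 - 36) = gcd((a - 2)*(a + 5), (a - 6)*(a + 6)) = 1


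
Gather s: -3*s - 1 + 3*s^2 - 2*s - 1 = 3*s^2 - 5*s - 2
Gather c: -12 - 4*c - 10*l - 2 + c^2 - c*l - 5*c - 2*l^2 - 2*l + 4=c^2 + c*(-l - 9) - 2*l^2 - 12*l - 10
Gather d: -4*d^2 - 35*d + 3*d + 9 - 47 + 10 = -4*d^2 - 32*d - 28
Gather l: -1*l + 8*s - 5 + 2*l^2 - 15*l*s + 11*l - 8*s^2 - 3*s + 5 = 2*l^2 + l*(10 - 15*s) - 8*s^2 + 5*s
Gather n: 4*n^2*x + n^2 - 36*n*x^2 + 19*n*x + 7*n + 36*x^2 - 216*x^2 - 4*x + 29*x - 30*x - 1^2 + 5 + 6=n^2*(4*x + 1) + n*(-36*x^2 + 19*x + 7) - 180*x^2 - 5*x + 10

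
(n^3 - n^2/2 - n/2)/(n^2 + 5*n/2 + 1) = n*(n - 1)/(n + 2)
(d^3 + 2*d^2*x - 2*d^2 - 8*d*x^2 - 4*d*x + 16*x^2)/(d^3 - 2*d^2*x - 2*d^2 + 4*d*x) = (d + 4*x)/d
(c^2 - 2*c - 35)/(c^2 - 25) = (c - 7)/(c - 5)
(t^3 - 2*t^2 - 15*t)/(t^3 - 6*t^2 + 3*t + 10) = t*(t + 3)/(t^2 - t - 2)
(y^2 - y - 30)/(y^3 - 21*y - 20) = (-y^2 + y + 30)/(-y^3 + 21*y + 20)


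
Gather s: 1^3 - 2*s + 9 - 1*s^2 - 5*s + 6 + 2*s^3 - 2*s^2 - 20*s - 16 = 2*s^3 - 3*s^2 - 27*s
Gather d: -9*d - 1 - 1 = -9*d - 2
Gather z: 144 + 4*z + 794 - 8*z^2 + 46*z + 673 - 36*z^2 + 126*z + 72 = -44*z^2 + 176*z + 1683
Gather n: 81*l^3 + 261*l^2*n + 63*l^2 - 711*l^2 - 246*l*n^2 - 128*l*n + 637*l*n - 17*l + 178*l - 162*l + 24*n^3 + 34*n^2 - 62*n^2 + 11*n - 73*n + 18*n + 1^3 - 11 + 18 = 81*l^3 - 648*l^2 - l + 24*n^3 + n^2*(-246*l - 28) + n*(261*l^2 + 509*l - 44) + 8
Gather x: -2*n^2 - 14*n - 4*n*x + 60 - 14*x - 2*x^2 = -2*n^2 - 14*n - 2*x^2 + x*(-4*n - 14) + 60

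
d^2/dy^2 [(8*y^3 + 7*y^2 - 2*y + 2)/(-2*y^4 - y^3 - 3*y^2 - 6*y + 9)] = 2*(-32*y^9 - 84*y^8 + 150*y^7 + 683*y^6 - 1098*y^5 - 1992*y^4 - 549*y^3 + 531*y^2 - 1944*y - 585)/(8*y^12 + 12*y^11 + 42*y^10 + 109*y^9 + 27*y^8 + 153*y^7 - 540*y^5 + 243*y^4 - 513*y^3 - 243*y^2 + 1458*y - 729)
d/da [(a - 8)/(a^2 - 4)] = (a^2 - 2*a*(a - 8) - 4)/(a^2 - 4)^2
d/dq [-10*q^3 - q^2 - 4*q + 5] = -30*q^2 - 2*q - 4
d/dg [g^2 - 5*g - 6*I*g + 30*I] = 2*g - 5 - 6*I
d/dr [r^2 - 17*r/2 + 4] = 2*r - 17/2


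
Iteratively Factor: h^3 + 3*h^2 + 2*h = (h + 2)*(h^2 + h) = (h + 1)*(h + 2)*(h)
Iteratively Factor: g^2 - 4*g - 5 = (g - 5)*(g + 1)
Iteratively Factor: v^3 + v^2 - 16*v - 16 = (v + 4)*(v^2 - 3*v - 4) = (v + 1)*(v + 4)*(v - 4)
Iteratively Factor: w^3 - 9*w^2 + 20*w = (w)*(w^2 - 9*w + 20) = w*(w - 4)*(w - 5)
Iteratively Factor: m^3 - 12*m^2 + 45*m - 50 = (m - 5)*(m^2 - 7*m + 10) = (m - 5)*(m - 2)*(m - 5)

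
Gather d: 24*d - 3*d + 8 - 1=21*d + 7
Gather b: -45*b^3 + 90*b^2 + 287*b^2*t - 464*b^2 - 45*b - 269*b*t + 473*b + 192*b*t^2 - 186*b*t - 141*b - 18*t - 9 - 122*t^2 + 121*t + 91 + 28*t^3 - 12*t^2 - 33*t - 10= -45*b^3 + b^2*(287*t - 374) + b*(192*t^2 - 455*t + 287) + 28*t^3 - 134*t^2 + 70*t + 72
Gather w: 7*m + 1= 7*m + 1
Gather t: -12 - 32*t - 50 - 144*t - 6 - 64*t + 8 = -240*t - 60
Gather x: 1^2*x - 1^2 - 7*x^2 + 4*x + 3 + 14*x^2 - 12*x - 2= 7*x^2 - 7*x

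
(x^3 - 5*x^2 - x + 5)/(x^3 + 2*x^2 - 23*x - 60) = (x^2 - 1)/(x^2 + 7*x + 12)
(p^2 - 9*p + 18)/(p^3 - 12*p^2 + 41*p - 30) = (p - 3)/(p^2 - 6*p + 5)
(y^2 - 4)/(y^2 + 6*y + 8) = (y - 2)/(y + 4)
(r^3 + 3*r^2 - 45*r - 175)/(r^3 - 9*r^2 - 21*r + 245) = (r + 5)/(r - 7)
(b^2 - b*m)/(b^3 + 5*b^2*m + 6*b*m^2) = (b - m)/(b^2 + 5*b*m + 6*m^2)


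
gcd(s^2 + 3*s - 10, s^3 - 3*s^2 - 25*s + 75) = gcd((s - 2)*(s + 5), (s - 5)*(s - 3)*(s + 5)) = s + 5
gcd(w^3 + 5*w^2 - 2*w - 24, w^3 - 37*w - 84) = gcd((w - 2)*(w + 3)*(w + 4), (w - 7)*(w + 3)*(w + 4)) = w^2 + 7*w + 12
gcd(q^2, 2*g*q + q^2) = q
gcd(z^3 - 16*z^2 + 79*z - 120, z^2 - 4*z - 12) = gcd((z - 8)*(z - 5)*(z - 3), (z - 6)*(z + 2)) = 1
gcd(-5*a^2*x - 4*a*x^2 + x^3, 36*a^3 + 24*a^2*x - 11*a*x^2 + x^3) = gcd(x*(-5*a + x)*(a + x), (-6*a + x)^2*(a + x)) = a + x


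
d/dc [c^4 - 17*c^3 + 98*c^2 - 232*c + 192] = 4*c^3 - 51*c^2 + 196*c - 232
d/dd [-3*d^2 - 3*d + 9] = -6*d - 3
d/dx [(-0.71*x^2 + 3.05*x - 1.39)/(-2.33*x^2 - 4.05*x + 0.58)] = (9.982*x^2 - 7.301*x - 3.8605)/(5.4289*x^4 + 18.873*x^3 + 13.6997*x^2 - 4.698*x + 0.3364)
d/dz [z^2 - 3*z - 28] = 2*z - 3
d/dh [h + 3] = 1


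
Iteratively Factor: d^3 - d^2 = (d)*(d^2 - d) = d*(d - 1)*(d)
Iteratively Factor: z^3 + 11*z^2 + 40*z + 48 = (z + 4)*(z^2 + 7*z + 12) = (z + 4)^2*(z + 3)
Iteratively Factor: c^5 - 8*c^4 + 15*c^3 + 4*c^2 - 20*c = (c + 1)*(c^4 - 9*c^3 + 24*c^2 - 20*c) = (c - 5)*(c + 1)*(c^3 - 4*c^2 + 4*c) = (c - 5)*(c - 2)*(c + 1)*(c^2 - 2*c) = (c - 5)*(c - 2)^2*(c + 1)*(c)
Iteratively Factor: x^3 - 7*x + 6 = (x - 1)*(x^2 + x - 6) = (x - 2)*(x - 1)*(x + 3)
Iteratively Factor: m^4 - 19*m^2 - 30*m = (m + 2)*(m^3 - 2*m^2 - 15*m) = (m - 5)*(m + 2)*(m^2 + 3*m) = m*(m - 5)*(m + 2)*(m + 3)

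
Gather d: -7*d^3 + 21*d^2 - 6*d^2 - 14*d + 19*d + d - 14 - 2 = -7*d^3 + 15*d^2 + 6*d - 16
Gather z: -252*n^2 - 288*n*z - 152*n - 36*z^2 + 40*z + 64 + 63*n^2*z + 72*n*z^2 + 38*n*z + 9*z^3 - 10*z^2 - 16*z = -252*n^2 - 152*n + 9*z^3 + z^2*(72*n - 46) + z*(63*n^2 - 250*n + 24) + 64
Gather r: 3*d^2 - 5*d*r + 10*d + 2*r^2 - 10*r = 3*d^2 + 10*d + 2*r^2 + r*(-5*d - 10)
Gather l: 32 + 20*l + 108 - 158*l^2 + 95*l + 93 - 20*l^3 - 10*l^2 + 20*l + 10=-20*l^3 - 168*l^2 + 135*l + 243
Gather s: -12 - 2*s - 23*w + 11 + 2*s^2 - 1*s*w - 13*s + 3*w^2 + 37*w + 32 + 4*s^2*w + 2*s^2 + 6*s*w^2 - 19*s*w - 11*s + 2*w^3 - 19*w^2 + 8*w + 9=s^2*(4*w + 4) + s*(6*w^2 - 20*w - 26) + 2*w^3 - 16*w^2 + 22*w + 40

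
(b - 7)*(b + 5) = b^2 - 2*b - 35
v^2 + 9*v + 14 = (v + 2)*(v + 7)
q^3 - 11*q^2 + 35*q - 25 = (q - 5)^2*(q - 1)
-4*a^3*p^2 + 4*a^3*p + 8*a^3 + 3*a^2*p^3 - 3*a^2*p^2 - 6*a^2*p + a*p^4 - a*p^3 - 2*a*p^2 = (-a + p)*(4*a + p)*(p - 2)*(a*p + a)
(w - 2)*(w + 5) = w^2 + 3*w - 10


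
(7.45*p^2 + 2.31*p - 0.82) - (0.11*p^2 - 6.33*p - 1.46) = 7.34*p^2 + 8.64*p + 0.64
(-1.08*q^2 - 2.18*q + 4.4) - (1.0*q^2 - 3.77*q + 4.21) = -2.08*q^2 + 1.59*q + 0.19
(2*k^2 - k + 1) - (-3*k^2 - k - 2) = 5*k^2 + 3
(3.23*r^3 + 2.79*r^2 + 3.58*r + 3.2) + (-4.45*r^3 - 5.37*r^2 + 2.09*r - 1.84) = -1.22*r^3 - 2.58*r^2 + 5.67*r + 1.36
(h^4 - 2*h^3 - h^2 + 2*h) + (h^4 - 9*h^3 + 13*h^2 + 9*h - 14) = 2*h^4 - 11*h^3 + 12*h^2 + 11*h - 14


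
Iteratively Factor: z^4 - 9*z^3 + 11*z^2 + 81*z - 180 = (z - 4)*(z^3 - 5*z^2 - 9*z + 45) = (z - 5)*(z - 4)*(z^2 - 9) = (z - 5)*(z - 4)*(z + 3)*(z - 3)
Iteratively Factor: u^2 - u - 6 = (u + 2)*(u - 3)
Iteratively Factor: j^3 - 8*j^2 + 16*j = (j)*(j^2 - 8*j + 16) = j*(j - 4)*(j - 4)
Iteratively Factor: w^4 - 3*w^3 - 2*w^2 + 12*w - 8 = (w - 2)*(w^3 - w^2 - 4*w + 4) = (w - 2)^2*(w^2 + w - 2) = (w - 2)^2*(w + 2)*(w - 1)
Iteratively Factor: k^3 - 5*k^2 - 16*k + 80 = (k - 5)*(k^2 - 16) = (k - 5)*(k - 4)*(k + 4)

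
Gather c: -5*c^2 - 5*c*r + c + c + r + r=-5*c^2 + c*(2 - 5*r) + 2*r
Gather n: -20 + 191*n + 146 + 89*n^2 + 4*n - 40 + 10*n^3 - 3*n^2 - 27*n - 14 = 10*n^3 + 86*n^2 + 168*n + 72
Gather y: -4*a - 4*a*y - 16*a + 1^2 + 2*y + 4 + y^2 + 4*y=-20*a + y^2 + y*(6 - 4*a) + 5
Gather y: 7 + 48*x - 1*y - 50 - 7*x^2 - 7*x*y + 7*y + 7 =-7*x^2 + 48*x + y*(6 - 7*x) - 36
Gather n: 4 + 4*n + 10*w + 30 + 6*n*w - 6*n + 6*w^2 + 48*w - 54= n*(6*w - 2) + 6*w^2 + 58*w - 20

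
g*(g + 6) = g^2 + 6*g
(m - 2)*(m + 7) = m^2 + 5*m - 14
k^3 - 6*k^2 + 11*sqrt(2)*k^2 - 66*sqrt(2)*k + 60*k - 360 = (k - 6)*(k + 5*sqrt(2))*(k + 6*sqrt(2))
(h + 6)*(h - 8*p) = h^2 - 8*h*p + 6*h - 48*p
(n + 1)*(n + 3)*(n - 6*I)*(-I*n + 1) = -I*n^4 - 5*n^3 - 4*I*n^3 - 20*n^2 - 9*I*n^2 - 15*n - 24*I*n - 18*I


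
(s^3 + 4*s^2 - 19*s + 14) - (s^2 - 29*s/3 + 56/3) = s^3 + 3*s^2 - 28*s/3 - 14/3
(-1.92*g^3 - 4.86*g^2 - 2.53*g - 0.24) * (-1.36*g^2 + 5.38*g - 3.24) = 2.6112*g^5 - 3.72*g^4 - 16.4852*g^3 + 2.4614*g^2 + 6.906*g + 0.7776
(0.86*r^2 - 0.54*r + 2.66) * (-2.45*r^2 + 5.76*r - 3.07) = -2.107*r^4 + 6.2766*r^3 - 12.2676*r^2 + 16.9794*r - 8.1662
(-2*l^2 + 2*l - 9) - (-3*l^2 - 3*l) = l^2 + 5*l - 9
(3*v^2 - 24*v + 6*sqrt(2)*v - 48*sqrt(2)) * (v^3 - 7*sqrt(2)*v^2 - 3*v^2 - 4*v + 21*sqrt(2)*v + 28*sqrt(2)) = 3*v^5 - 33*v^4 - 15*sqrt(2)*v^4 - 24*v^3 + 165*sqrt(2)*v^3 - 300*sqrt(2)*v^2 + 1020*v^2 - 1680*v - 480*sqrt(2)*v - 2688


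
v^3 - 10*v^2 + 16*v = v*(v - 8)*(v - 2)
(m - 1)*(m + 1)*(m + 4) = m^3 + 4*m^2 - m - 4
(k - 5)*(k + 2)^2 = k^3 - k^2 - 16*k - 20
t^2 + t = t*(t + 1)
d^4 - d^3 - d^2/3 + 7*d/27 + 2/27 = (d - 1)*(d - 2/3)*(d + 1/3)^2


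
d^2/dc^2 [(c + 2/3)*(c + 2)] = 2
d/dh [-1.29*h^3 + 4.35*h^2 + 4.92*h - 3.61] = -3.87*h^2 + 8.7*h + 4.92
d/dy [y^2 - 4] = 2*y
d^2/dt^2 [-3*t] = 0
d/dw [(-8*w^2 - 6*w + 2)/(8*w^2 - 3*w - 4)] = 2*(36*w^2 + 16*w + 15)/(64*w^4 - 48*w^3 - 55*w^2 + 24*w + 16)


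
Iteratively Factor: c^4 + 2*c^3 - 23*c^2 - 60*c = (c + 3)*(c^3 - c^2 - 20*c) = c*(c + 3)*(c^2 - c - 20) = c*(c - 5)*(c + 3)*(c + 4)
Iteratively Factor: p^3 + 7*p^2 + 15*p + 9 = (p + 3)*(p^2 + 4*p + 3) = (p + 3)^2*(p + 1)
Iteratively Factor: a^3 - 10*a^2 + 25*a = (a - 5)*(a^2 - 5*a) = a*(a - 5)*(a - 5)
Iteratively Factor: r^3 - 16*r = (r + 4)*(r^2 - 4*r) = r*(r + 4)*(r - 4)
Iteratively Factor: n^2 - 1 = (n - 1)*(n + 1)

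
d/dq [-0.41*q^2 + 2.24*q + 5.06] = 2.24 - 0.82*q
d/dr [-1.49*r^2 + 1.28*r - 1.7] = 1.28 - 2.98*r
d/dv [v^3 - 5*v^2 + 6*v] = 3*v^2 - 10*v + 6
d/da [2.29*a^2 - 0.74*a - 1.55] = 4.58*a - 0.74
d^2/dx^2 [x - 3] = 0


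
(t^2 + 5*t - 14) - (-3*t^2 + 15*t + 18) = 4*t^2 - 10*t - 32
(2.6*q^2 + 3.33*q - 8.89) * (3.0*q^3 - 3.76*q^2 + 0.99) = 7.8*q^5 + 0.214*q^4 - 39.1908*q^3 + 36.0004*q^2 + 3.2967*q - 8.8011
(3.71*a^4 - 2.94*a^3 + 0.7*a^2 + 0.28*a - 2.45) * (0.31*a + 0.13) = 1.1501*a^5 - 0.4291*a^4 - 0.1652*a^3 + 0.1778*a^2 - 0.7231*a - 0.3185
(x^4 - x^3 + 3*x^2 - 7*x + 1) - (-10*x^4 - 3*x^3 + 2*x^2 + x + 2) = 11*x^4 + 2*x^3 + x^2 - 8*x - 1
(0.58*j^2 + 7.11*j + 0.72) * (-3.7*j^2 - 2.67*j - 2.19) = -2.146*j^4 - 27.8556*j^3 - 22.9179*j^2 - 17.4933*j - 1.5768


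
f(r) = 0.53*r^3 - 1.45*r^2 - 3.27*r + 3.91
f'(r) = 1.59*r^2 - 2.9*r - 3.27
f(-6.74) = -202.20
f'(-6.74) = 88.51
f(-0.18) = 4.45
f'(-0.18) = -2.70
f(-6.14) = -153.36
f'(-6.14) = 74.48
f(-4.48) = -58.20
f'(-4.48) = 41.63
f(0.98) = -0.19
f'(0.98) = -4.58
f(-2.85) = -10.82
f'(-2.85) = 17.91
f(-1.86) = 1.57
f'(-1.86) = 7.62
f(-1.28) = 4.61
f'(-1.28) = 3.05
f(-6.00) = -143.15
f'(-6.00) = 71.37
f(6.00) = 46.57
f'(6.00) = 36.57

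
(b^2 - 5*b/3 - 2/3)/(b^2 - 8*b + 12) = (b + 1/3)/(b - 6)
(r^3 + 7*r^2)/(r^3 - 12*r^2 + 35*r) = r*(r + 7)/(r^2 - 12*r + 35)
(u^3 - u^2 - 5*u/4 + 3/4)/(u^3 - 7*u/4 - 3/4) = (2*u - 1)/(2*u + 1)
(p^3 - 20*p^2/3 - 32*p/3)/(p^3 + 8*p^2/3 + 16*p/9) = 3*(p - 8)/(3*p + 4)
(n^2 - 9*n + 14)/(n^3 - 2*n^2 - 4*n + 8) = (n - 7)/(n^2 - 4)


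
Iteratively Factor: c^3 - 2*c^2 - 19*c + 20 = (c - 1)*(c^2 - c - 20) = (c - 5)*(c - 1)*(c + 4)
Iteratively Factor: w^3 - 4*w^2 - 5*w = (w - 5)*(w^2 + w) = w*(w - 5)*(w + 1)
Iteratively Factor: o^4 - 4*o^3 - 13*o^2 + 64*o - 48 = (o - 3)*(o^3 - o^2 - 16*o + 16) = (o - 3)*(o + 4)*(o^2 - 5*o + 4) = (o - 3)*(o - 1)*(o + 4)*(o - 4)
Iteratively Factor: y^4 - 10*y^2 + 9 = (y - 1)*(y^3 + y^2 - 9*y - 9) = (y - 1)*(y + 3)*(y^2 - 2*y - 3) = (y - 3)*(y - 1)*(y + 3)*(y + 1)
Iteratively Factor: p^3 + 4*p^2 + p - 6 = (p + 2)*(p^2 + 2*p - 3) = (p - 1)*(p + 2)*(p + 3)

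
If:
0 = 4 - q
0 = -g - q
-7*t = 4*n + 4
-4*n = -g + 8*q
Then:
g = -4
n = -9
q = 4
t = 32/7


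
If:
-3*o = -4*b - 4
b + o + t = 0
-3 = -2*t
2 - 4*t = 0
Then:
No Solution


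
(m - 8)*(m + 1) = m^2 - 7*m - 8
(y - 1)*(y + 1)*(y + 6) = y^3 + 6*y^2 - y - 6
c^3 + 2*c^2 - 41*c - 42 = (c - 6)*(c + 1)*(c + 7)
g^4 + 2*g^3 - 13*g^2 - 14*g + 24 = (g - 3)*(g - 1)*(g + 2)*(g + 4)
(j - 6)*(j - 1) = j^2 - 7*j + 6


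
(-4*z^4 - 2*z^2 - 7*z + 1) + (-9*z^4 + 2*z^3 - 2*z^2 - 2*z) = -13*z^4 + 2*z^3 - 4*z^2 - 9*z + 1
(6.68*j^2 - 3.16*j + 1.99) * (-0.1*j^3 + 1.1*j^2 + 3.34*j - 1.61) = -0.668*j^5 + 7.664*j^4 + 18.6362*j^3 - 19.1202*j^2 + 11.7342*j - 3.2039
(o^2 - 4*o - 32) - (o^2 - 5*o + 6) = o - 38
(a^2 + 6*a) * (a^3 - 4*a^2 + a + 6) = a^5 + 2*a^4 - 23*a^3 + 12*a^2 + 36*a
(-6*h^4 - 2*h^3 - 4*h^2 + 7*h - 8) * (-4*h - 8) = 24*h^5 + 56*h^4 + 32*h^3 + 4*h^2 - 24*h + 64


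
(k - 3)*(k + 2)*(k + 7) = k^3 + 6*k^2 - 13*k - 42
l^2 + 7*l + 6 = (l + 1)*(l + 6)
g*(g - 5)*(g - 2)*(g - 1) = g^4 - 8*g^3 + 17*g^2 - 10*g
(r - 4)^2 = r^2 - 8*r + 16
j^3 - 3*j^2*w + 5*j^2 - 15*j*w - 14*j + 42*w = (j - 2)*(j + 7)*(j - 3*w)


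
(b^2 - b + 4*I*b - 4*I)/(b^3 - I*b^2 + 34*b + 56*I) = (b - 1)/(b^2 - 5*I*b + 14)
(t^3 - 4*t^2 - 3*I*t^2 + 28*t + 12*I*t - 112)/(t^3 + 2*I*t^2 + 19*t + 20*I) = (t^3 + t^2*(-4 - 3*I) + t*(28 + 12*I) - 112)/(t^3 + 2*I*t^2 + 19*t + 20*I)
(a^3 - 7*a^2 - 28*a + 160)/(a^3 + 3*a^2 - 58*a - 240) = (a - 4)/(a + 6)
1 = 1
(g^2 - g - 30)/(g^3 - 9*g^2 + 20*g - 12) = (g + 5)/(g^2 - 3*g + 2)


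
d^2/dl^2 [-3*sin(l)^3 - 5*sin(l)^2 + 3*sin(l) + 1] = 27*sin(l)^3 + 20*sin(l)^2 - 21*sin(l) - 10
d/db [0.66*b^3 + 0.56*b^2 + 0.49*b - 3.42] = 1.98*b^2 + 1.12*b + 0.49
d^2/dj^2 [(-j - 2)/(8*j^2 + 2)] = 4*(-16*j^2*(j + 2) + (3*j + 2)*(4*j^2 + 1))/(4*j^2 + 1)^3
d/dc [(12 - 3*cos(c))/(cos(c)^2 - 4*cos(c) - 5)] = 3*(sin(c)^2 + 8*cos(c) - 22)*sin(c)/(sin(c)^2 + 4*cos(c) + 4)^2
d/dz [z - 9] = 1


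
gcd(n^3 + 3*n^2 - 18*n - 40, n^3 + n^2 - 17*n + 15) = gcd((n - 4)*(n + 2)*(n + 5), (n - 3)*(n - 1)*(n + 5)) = n + 5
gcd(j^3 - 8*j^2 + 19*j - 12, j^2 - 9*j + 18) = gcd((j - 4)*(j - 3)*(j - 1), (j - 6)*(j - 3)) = j - 3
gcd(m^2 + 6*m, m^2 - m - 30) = 1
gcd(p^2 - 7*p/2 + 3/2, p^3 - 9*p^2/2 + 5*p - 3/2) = p^2 - 7*p/2 + 3/2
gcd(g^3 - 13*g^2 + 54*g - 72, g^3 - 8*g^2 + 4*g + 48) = g^2 - 10*g + 24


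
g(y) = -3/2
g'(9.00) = 0.00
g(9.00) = -1.50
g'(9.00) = 0.00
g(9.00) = -1.50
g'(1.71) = 0.00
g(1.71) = -1.50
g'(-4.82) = 0.00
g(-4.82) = -1.50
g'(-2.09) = 0.00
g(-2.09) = -1.50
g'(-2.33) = 0.00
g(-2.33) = -1.50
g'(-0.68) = 0.00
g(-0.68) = -1.50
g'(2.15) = 0.00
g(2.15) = -1.50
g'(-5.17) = 0.00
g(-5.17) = -1.50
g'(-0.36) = 0.00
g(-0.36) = -1.50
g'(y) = 0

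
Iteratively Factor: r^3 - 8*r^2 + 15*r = (r)*(r^2 - 8*r + 15) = r*(r - 5)*(r - 3)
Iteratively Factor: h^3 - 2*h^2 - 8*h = (h - 4)*(h^2 + 2*h) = (h - 4)*(h + 2)*(h)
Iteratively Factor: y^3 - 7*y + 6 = (y + 3)*(y^2 - 3*y + 2) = (y - 1)*(y + 3)*(y - 2)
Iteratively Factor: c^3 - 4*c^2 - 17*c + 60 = (c - 5)*(c^2 + c - 12) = (c - 5)*(c + 4)*(c - 3)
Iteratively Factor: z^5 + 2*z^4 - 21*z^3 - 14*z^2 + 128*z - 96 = (z + 4)*(z^4 - 2*z^3 - 13*z^2 + 38*z - 24) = (z - 3)*(z + 4)*(z^3 + z^2 - 10*z + 8) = (z - 3)*(z - 1)*(z + 4)*(z^2 + 2*z - 8) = (z - 3)*(z - 2)*(z - 1)*(z + 4)*(z + 4)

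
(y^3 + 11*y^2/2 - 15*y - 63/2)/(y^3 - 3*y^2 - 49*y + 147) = (y + 3/2)/(y - 7)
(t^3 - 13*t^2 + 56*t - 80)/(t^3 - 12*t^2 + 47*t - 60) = (t - 4)/(t - 3)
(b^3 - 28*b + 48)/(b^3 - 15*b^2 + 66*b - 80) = (b^2 + 2*b - 24)/(b^2 - 13*b + 40)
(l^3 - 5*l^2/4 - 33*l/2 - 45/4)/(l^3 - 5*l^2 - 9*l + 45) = (l + 3/4)/(l - 3)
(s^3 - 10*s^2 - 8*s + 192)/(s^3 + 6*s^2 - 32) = (s^2 - 14*s + 48)/(s^2 + 2*s - 8)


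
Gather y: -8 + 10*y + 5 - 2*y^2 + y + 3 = -2*y^2 + 11*y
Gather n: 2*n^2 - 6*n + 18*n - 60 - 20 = 2*n^2 + 12*n - 80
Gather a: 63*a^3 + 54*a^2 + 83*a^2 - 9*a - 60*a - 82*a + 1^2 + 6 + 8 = 63*a^3 + 137*a^2 - 151*a + 15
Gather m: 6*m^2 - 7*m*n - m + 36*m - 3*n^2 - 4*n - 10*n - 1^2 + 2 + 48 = 6*m^2 + m*(35 - 7*n) - 3*n^2 - 14*n + 49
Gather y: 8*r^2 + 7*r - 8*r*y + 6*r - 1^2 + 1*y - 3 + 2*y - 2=8*r^2 + 13*r + y*(3 - 8*r) - 6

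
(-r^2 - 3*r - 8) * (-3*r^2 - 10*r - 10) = 3*r^4 + 19*r^3 + 64*r^2 + 110*r + 80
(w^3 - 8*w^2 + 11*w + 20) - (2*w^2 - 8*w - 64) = w^3 - 10*w^2 + 19*w + 84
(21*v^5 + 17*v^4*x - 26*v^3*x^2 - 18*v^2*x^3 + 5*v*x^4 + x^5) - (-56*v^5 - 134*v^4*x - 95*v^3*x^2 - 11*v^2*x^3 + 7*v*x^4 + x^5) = 77*v^5 + 151*v^4*x + 69*v^3*x^2 - 7*v^2*x^3 - 2*v*x^4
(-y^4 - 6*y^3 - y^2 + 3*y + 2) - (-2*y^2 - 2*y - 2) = -y^4 - 6*y^3 + y^2 + 5*y + 4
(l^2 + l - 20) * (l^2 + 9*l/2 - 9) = l^4 + 11*l^3/2 - 49*l^2/2 - 99*l + 180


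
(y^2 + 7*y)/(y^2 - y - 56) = y/(y - 8)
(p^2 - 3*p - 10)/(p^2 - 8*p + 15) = (p + 2)/(p - 3)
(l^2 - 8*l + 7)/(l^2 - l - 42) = (l - 1)/(l + 6)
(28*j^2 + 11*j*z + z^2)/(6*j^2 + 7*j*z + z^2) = (28*j^2 + 11*j*z + z^2)/(6*j^2 + 7*j*z + z^2)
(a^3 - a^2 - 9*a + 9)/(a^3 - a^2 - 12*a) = (a^2 - 4*a + 3)/(a*(a - 4))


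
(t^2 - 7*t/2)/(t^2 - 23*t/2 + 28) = t/(t - 8)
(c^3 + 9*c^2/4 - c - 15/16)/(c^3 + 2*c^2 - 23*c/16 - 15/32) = 2*(2*c + 1)/(4*c + 1)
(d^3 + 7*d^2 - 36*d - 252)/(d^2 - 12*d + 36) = (d^2 + 13*d + 42)/(d - 6)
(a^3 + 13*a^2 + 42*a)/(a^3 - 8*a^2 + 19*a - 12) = a*(a^2 + 13*a + 42)/(a^3 - 8*a^2 + 19*a - 12)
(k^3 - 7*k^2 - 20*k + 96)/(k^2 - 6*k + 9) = (k^2 - 4*k - 32)/(k - 3)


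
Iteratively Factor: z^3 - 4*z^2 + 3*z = (z - 1)*(z^2 - 3*z) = z*(z - 1)*(z - 3)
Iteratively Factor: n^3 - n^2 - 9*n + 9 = (n + 3)*(n^2 - 4*n + 3) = (n - 3)*(n + 3)*(n - 1)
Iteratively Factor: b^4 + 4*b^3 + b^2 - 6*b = (b + 2)*(b^3 + 2*b^2 - 3*b) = (b + 2)*(b + 3)*(b^2 - b) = b*(b + 2)*(b + 3)*(b - 1)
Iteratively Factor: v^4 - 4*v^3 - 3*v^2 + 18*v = (v - 3)*(v^3 - v^2 - 6*v) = (v - 3)^2*(v^2 + 2*v) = v*(v - 3)^2*(v + 2)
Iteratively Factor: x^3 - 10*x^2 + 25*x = (x)*(x^2 - 10*x + 25) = x*(x - 5)*(x - 5)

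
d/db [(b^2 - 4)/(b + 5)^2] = 10*b/(b + 5)^3 + 8/(b + 5)^3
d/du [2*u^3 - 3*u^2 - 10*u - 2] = 6*u^2 - 6*u - 10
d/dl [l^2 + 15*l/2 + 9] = 2*l + 15/2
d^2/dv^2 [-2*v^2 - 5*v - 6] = -4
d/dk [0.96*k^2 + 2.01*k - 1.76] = 1.92*k + 2.01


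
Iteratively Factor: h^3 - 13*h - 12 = (h + 1)*(h^2 - h - 12) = (h + 1)*(h + 3)*(h - 4)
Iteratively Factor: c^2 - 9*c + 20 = (c - 5)*(c - 4)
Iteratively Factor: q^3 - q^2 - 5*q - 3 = (q + 1)*(q^2 - 2*q - 3) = (q - 3)*(q + 1)*(q + 1)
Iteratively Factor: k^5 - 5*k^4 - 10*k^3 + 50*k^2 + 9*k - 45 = (k + 1)*(k^4 - 6*k^3 - 4*k^2 + 54*k - 45) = (k + 1)*(k + 3)*(k^3 - 9*k^2 + 23*k - 15) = (k - 5)*(k + 1)*(k + 3)*(k^2 - 4*k + 3) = (k - 5)*(k - 1)*(k + 1)*(k + 3)*(k - 3)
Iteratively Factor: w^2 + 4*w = (w)*(w + 4)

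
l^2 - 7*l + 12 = (l - 4)*(l - 3)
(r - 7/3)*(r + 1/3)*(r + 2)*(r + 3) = r^4 + 3*r^3 - 43*r^2/9 - 143*r/9 - 14/3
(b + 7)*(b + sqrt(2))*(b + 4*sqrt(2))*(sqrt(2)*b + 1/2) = sqrt(2)*b^4 + 7*sqrt(2)*b^3 + 21*b^3/2 + 21*sqrt(2)*b^2/2 + 147*b^2/2 + 4*b + 147*sqrt(2)*b/2 + 28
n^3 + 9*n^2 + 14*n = n*(n + 2)*(n + 7)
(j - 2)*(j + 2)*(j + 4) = j^3 + 4*j^2 - 4*j - 16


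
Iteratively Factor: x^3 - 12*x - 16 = (x - 4)*(x^2 + 4*x + 4) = (x - 4)*(x + 2)*(x + 2)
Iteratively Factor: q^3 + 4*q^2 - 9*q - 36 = (q + 3)*(q^2 + q - 12) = (q + 3)*(q + 4)*(q - 3)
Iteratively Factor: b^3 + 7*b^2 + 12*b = (b + 3)*(b^2 + 4*b) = (b + 3)*(b + 4)*(b)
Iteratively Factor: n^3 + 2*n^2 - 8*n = (n + 4)*(n^2 - 2*n) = n*(n + 4)*(n - 2)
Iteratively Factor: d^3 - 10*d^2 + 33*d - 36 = (d - 3)*(d^2 - 7*d + 12) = (d - 3)^2*(d - 4)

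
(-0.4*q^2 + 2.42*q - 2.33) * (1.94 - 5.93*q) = 2.372*q^3 - 15.1266*q^2 + 18.5117*q - 4.5202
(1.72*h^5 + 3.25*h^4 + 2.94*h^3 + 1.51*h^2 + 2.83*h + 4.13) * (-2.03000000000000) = -3.4916*h^5 - 6.5975*h^4 - 5.9682*h^3 - 3.0653*h^2 - 5.7449*h - 8.3839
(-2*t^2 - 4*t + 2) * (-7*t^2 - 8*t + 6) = 14*t^4 + 44*t^3 + 6*t^2 - 40*t + 12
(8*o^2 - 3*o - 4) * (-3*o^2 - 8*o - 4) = -24*o^4 - 55*o^3 + 4*o^2 + 44*o + 16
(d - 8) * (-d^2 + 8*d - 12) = -d^3 + 16*d^2 - 76*d + 96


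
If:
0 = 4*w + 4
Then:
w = -1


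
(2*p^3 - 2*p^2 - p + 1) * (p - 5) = 2*p^4 - 12*p^3 + 9*p^2 + 6*p - 5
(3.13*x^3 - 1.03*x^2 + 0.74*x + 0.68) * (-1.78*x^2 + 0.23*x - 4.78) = -5.5714*x^5 + 2.5533*x^4 - 16.5155*x^3 + 3.8832*x^2 - 3.3808*x - 3.2504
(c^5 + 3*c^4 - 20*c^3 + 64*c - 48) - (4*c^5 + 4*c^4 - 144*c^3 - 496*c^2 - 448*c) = -3*c^5 - c^4 + 124*c^3 + 496*c^2 + 512*c - 48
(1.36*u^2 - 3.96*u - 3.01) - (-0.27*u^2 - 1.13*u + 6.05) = 1.63*u^2 - 2.83*u - 9.06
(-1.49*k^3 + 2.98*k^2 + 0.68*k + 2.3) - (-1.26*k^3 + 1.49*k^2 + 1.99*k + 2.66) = -0.23*k^3 + 1.49*k^2 - 1.31*k - 0.36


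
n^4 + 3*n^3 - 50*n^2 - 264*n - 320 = (n - 8)*(n + 2)*(n + 4)*(n + 5)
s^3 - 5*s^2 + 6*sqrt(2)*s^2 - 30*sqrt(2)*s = s*(s - 5)*(s + 6*sqrt(2))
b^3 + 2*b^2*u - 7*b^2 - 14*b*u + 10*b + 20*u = (b - 5)*(b - 2)*(b + 2*u)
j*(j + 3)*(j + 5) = j^3 + 8*j^2 + 15*j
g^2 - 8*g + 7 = (g - 7)*(g - 1)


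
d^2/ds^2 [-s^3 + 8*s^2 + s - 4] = 16 - 6*s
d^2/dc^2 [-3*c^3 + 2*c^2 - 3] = 4 - 18*c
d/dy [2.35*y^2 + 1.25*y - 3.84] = 4.7*y + 1.25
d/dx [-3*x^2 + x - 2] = 1 - 6*x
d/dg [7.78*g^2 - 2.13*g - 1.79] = 15.56*g - 2.13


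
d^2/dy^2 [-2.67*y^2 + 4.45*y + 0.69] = -5.34000000000000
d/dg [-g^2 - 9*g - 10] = -2*g - 9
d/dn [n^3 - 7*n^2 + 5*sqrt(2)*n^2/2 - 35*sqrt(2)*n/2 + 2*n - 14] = 3*n^2 - 14*n + 5*sqrt(2)*n - 35*sqrt(2)/2 + 2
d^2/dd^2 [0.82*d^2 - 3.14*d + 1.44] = 1.64000000000000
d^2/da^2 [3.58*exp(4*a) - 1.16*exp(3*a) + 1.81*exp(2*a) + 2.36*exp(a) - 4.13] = (57.28*exp(3*a) - 10.44*exp(2*a) + 7.24*exp(a) + 2.36)*exp(a)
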